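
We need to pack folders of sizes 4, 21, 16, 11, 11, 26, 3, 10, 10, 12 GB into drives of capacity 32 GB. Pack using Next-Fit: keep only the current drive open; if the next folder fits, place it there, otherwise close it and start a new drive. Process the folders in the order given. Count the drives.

4 GB → drive 1 (remaining 28 GB)
21 GB → drive 1 (remaining 7 GB)
16 GB → drive 2 (remaining 16 GB)
11 GB → drive 2 (remaining 5 GB)
11 GB → drive 3 (remaining 21 GB)
26 GB → drive 4 (remaining 6 GB)
3 GB → drive 4 (remaining 3 GB)
10 GB → drive 5 (remaining 22 GB)
10 GB → drive 5 (remaining 12 GB)
12 GB → drive 5 (remaining 0 GB)
Final drives: [4,21] [16,11] [11] [26,3] [10,10,12].

5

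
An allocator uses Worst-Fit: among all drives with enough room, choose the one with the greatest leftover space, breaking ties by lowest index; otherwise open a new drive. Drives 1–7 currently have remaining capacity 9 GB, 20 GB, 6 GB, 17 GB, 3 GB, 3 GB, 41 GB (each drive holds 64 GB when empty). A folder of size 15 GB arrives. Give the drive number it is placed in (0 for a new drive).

7

Drives with room: drive 2 (20 GB), drive 4 (17 GB), drive 7 (41 GB).
Most room is drive 7 with 41 GB free.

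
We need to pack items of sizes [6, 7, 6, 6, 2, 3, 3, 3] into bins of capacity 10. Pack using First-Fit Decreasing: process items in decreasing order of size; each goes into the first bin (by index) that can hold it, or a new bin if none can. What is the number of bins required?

4

Sorted descending: 7, 6, 6, 6, 3, 3, 3, 2.
Put 7 in bin 1; 3 remain.
Put 6 in bin 2; 4 remain.
Put 6 in bin 3; 4 remain.
Put 6 in bin 4; 4 remain.
Put 3 in bin 1; 0 remain.
Put 3 in bin 2; 1 remain.
Put 3 in bin 3; 1 remain.
Put 2 in bin 4; 2 remain.
Final bins: [7,3] [6,3] [6,3] [6,2].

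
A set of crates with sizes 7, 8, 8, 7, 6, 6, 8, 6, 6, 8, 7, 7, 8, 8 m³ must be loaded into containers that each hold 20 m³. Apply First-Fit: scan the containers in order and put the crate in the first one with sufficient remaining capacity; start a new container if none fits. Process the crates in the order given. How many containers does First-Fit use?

container 1: place 7 m³, 13 m³ left
container 1: place 8 m³, 5 m³ left
container 2: place 8 m³, 12 m³ left
container 2: place 7 m³, 5 m³ left
container 3: place 6 m³, 14 m³ left
container 3: place 6 m³, 8 m³ left
container 3: place 8 m³, 0 m³ left
container 4: place 6 m³, 14 m³ left
container 4: place 6 m³, 8 m³ left
container 4: place 8 m³, 0 m³ left
container 5: place 7 m³, 13 m³ left
container 5: place 7 m³, 6 m³ left
container 6: place 8 m³, 12 m³ left
container 6: place 8 m³, 4 m³ left

6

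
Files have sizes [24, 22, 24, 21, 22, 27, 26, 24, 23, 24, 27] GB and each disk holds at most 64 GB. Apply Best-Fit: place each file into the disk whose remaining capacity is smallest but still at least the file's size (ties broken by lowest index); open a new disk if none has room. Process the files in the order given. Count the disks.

Put 24 GB in disk 1; 40 GB remain.
Put 22 GB in disk 1; 18 GB remain.
Put 24 GB in disk 2; 40 GB remain.
Put 21 GB in disk 2; 19 GB remain.
Put 22 GB in disk 3; 42 GB remain.
Put 27 GB in disk 3; 15 GB remain.
Put 26 GB in disk 4; 38 GB remain.
Put 24 GB in disk 4; 14 GB remain.
Put 23 GB in disk 5; 41 GB remain.
Put 24 GB in disk 5; 17 GB remain.
Put 27 GB in disk 6; 37 GB remain.

6 disks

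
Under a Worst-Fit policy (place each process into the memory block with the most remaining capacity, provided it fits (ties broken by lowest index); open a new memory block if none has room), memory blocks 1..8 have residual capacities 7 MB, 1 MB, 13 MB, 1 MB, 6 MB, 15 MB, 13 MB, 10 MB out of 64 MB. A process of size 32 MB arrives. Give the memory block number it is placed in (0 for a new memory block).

No memory block has ≥ 32 MB free, so a new memory block is opened.

0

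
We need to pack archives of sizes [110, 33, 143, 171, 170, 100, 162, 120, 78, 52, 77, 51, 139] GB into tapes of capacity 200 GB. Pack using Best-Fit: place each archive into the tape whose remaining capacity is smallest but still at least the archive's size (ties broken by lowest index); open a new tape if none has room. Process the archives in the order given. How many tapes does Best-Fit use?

8

tape 1: place 110 GB, 90 GB left
tape 1: place 33 GB, 57 GB left
tape 2: place 143 GB, 57 GB left
tape 3: place 171 GB, 29 GB left
tape 4: place 170 GB, 30 GB left
tape 5: place 100 GB, 100 GB left
tape 6: place 162 GB, 38 GB left
tape 7: place 120 GB, 80 GB left
tape 7: place 78 GB, 2 GB left
tape 1: place 52 GB, 5 GB left
tape 5: place 77 GB, 23 GB left
tape 2: place 51 GB, 6 GB left
tape 8: place 139 GB, 61 GB left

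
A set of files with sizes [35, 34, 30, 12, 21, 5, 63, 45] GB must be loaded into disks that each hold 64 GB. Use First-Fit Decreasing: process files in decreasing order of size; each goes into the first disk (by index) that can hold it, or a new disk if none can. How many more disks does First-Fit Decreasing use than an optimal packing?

First-Fit Decreasing: [63] [45,12,5] [35,21] [34,30] → 4 disks.
Total size 245 GB; any packing needs at least ⌈245/64⌉ = 4 disks.
So 4 is already optimal.

0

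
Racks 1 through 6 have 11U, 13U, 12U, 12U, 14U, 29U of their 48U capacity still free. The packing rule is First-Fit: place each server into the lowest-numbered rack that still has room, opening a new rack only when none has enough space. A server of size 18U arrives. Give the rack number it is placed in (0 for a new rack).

6

Racks with room: rack 6 (29U).
The first with room is rack 6.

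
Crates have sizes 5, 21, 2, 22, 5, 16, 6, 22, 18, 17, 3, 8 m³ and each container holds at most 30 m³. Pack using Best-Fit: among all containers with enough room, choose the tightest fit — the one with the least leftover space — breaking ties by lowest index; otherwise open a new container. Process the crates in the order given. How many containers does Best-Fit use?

container 1: place 5 m³, 25 m³ left
container 1: place 21 m³, 4 m³ left
container 1: place 2 m³, 2 m³ left
container 2: place 22 m³, 8 m³ left
container 2: place 5 m³, 3 m³ left
container 3: place 16 m³, 14 m³ left
container 3: place 6 m³, 8 m³ left
container 4: place 22 m³, 8 m³ left
container 5: place 18 m³, 12 m³ left
container 6: place 17 m³, 13 m³ left
container 2: place 3 m³, 0 m³ left
container 3: place 8 m³, 0 m³ left
Final containers: [5,21,2] [22,5,3] [16,6,8] [22] [18] [17].

6 containers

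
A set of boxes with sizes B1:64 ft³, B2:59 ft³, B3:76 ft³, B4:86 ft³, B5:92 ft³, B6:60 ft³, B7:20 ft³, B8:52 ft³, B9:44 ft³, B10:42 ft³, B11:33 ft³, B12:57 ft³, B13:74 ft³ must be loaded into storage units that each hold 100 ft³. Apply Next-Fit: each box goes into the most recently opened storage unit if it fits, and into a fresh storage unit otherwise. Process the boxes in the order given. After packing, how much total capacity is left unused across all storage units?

B1 (64 ft³) → storage unit 1 (remaining 36 ft³)
B2 (59 ft³) → storage unit 2 (remaining 41 ft³)
B3 (76 ft³) → storage unit 3 (remaining 24 ft³)
B4 (86 ft³) → storage unit 4 (remaining 14 ft³)
B5 (92 ft³) → storage unit 5 (remaining 8 ft³)
B6 (60 ft³) → storage unit 6 (remaining 40 ft³)
B7 (20 ft³) → storage unit 6 (remaining 20 ft³)
B8 (52 ft³) → storage unit 7 (remaining 48 ft³)
B9 (44 ft³) → storage unit 7 (remaining 4 ft³)
B10 (42 ft³) → storage unit 8 (remaining 58 ft³)
B11 (33 ft³) → storage unit 8 (remaining 25 ft³)
B12 (57 ft³) → storage unit 9 (remaining 43 ft³)
B13 (74 ft³) → storage unit 10 (remaining 26 ft³)
10 storage units × 100 ft³ = 1000 ft³; used 759 ft³; unused 241 ft³.

241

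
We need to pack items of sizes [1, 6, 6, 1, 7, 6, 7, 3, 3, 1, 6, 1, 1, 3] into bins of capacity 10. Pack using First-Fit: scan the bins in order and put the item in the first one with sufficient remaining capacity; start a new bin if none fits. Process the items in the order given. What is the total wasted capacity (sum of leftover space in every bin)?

8

Put 1 in bin 1; 9 remain.
Put 6 in bin 1; 3 remain.
Put 6 in bin 2; 4 remain.
Put 1 in bin 1; 2 remain.
Put 7 in bin 3; 3 remain.
Put 6 in bin 4; 4 remain.
Put 7 in bin 5; 3 remain.
Put 3 in bin 2; 1 remain.
Put 3 in bin 3; 0 remain.
Put 1 in bin 1; 1 remain.
Put 6 in bin 6; 4 remain.
Put 1 in bin 1; 0 remain.
Put 1 in bin 2; 0 remain.
Put 3 in bin 4; 1 remain.
6 bins × 10 = 60; used 52; unused 8.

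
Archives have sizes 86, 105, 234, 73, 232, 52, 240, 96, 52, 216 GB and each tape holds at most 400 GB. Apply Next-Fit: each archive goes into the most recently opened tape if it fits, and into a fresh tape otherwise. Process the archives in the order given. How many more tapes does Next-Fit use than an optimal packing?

1

Next-Fit: [86,105] [234,73] [232,52] [240,96,52] [216] → 5 tapes.
Total size 1386 GB; any packing needs at least ⌈1386/400⌉ = 4 tapes.
An optimal packing achieves that bound: [240,105,52] [234,96,52] [232,86,73] [216] → 4 tapes.
Excess: 5 − 4 = 1.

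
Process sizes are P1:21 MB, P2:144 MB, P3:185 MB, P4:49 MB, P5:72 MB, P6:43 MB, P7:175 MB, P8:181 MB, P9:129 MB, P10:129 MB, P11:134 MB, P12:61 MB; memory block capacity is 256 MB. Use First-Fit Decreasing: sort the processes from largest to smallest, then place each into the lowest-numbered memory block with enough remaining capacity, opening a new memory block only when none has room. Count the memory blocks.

Sorted descending: 185, 181, 175, 144, 134, 129, 129, 72, 61, 49, 43, 21.
185 MB → memory block 1 (remaining 71 MB)
181 MB → memory block 2 (remaining 75 MB)
175 MB → memory block 3 (remaining 81 MB)
144 MB → memory block 4 (remaining 112 MB)
134 MB → memory block 5 (remaining 122 MB)
129 MB → memory block 6 (remaining 127 MB)
129 MB → memory block 7 (remaining 127 MB)
72 MB → memory block 2 (remaining 3 MB)
61 MB → memory block 1 (remaining 10 MB)
49 MB → memory block 3 (remaining 32 MB)
43 MB → memory block 4 (remaining 69 MB)
21 MB → memory block 3 (remaining 11 MB)
Final memory blocks: [185,61] [181,72] [175,49,21] [144,43] [134] [129] [129].

7 memory blocks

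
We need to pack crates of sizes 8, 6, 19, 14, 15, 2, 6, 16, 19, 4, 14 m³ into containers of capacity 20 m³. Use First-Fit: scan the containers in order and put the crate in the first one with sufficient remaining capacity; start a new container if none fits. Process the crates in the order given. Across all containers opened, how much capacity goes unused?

17

Put 8 m³ in container 1; 12 m³ remain.
Put 6 m³ in container 1; 6 m³ remain.
Put 19 m³ in container 2; 1 m³ remain.
Put 14 m³ in container 3; 6 m³ remain.
Put 15 m³ in container 4; 5 m³ remain.
Put 2 m³ in container 1; 4 m³ remain.
Put 6 m³ in container 3; 0 m³ remain.
Put 16 m³ in container 5; 4 m³ remain.
Put 19 m³ in container 6; 1 m³ remain.
Put 4 m³ in container 1; 0 m³ remain.
Put 14 m³ in container 7; 6 m³ remain.
7 containers × 20 m³ = 140 m³; used 123 m³; unused 17 m³.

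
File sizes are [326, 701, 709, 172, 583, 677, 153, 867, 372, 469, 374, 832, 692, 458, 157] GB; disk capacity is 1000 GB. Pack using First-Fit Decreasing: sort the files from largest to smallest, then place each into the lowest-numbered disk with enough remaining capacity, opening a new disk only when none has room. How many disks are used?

Sorted descending: 867, 832, 709, 701, 692, 677, 583, 469, 458, 374, 372, 326, 172, 157, 153.
disk 1: place 867 GB, 133 GB left
disk 2: place 832 GB, 168 GB left
disk 3: place 709 GB, 291 GB left
disk 4: place 701 GB, 299 GB left
disk 5: place 692 GB, 308 GB left
disk 6: place 677 GB, 323 GB left
disk 7: place 583 GB, 417 GB left
disk 8: place 469 GB, 531 GB left
disk 8: place 458 GB, 73 GB left
disk 7: place 374 GB, 43 GB left
disk 9: place 372 GB, 628 GB left
disk 9: place 326 GB, 302 GB left
disk 3: place 172 GB, 119 GB left
disk 2: place 157 GB, 11 GB left
disk 4: place 153 GB, 146 GB left
Final disks: [867] [832,157] [709,172] [701,153] [692] [677] [583,374] [469,458] [372,326].

9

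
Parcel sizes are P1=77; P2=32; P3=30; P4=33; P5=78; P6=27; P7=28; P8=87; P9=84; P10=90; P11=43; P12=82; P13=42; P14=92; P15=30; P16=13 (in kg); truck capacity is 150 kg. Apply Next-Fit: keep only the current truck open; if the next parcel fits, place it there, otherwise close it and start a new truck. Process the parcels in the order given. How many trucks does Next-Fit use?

truck 1: place P1 (77 kg), 73 kg left
truck 1: place P2 (32 kg), 41 kg left
truck 1: place P3 (30 kg), 11 kg left
truck 2: place P4 (33 kg), 117 kg left
truck 2: place P5 (78 kg), 39 kg left
truck 2: place P6 (27 kg), 12 kg left
truck 3: place P7 (28 kg), 122 kg left
truck 3: place P8 (87 kg), 35 kg left
truck 4: place P9 (84 kg), 66 kg left
truck 5: place P10 (90 kg), 60 kg left
truck 5: place P11 (43 kg), 17 kg left
truck 6: place P12 (82 kg), 68 kg left
truck 6: place P13 (42 kg), 26 kg left
truck 7: place P14 (92 kg), 58 kg left
truck 7: place P15 (30 kg), 28 kg left
truck 7: place P16 (13 kg), 15 kg left
Final trucks: [77,32,30] [33,78,27] [28,87] [84] [90,43] [82,42] [92,30,13].

7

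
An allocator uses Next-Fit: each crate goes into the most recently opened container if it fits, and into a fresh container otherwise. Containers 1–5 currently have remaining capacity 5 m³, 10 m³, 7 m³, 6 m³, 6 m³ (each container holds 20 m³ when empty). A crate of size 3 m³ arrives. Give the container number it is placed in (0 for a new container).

5

Next-Fit only looks at container 5, which has 6 m³ free.
3 m³ fits there.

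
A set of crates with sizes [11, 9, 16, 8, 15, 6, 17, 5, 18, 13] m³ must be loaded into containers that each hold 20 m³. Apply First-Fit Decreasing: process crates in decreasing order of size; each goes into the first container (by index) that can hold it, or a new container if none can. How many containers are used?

7

Sorted descending: 18, 17, 16, 15, 13, 11, 9, 8, 6, 5.
container 1: place 18 m³, 2 m³ left
container 2: place 17 m³, 3 m³ left
container 3: place 16 m³, 4 m³ left
container 4: place 15 m³, 5 m³ left
container 5: place 13 m³, 7 m³ left
container 6: place 11 m³, 9 m³ left
container 6: place 9 m³, 0 m³ left
container 7: place 8 m³, 12 m³ left
container 5: place 6 m³, 1 m³ left
container 4: place 5 m³, 0 m³ left
Final containers: [18] [17] [16] [15,5] [13,6] [11,9] [8].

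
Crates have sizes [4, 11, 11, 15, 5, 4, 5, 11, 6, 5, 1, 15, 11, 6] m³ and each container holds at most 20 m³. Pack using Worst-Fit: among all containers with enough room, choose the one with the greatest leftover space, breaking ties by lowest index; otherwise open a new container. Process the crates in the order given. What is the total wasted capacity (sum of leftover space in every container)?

4 m³ → container 1 (remaining 16 m³)
11 m³ → container 1 (remaining 5 m³)
11 m³ → container 2 (remaining 9 m³)
15 m³ → container 3 (remaining 5 m³)
5 m³ → container 2 (remaining 4 m³)
4 m³ → container 1 (remaining 1 m³)
5 m³ → container 3 (remaining 0 m³)
11 m³ → container 4 (remaining 9 m³)
6 m³ → container 4 (remaining 3 m³)
5 m³ → container 5 (remaining 15 m³)
1 m³ → container 5 (remaining 14 m³)
15 m³ → container 6 (remaining 5 m³)
11 m³ → container 5 (remaining 3 m³)
6 m³ → container 7 (remaining 14 m³)
7 containers × 20 m³ = 140 m³; used 110 m³; unused 30 m³.

30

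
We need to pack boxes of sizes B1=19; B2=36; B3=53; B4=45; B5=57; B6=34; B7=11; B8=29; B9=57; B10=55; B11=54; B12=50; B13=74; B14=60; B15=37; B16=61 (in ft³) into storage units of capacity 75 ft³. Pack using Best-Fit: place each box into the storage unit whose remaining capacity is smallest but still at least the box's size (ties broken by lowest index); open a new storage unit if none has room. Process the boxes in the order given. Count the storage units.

12 storage units

B1 (19 ft³) → storage unit 1 (remaining 56 ft³)
B2 (36 ft³) → storage unit 1 (remaining 20 ft³)
B3 (53 ft³) → storage unit 2 (remaining 22 ft³)
B4 (45 ft³) → storage unit 3 (remaining 30 ft³)
B5 (57 ft³) → storage unit 4 (remaining 18 ft³)
B6 (34 ft³) → storage unit 5 (remaining 41 ft³)
B7 (11 ft³) → storage unit 4 (remaining 7 ft³)
B8 (29 ft³) → storage unit 3 (remaining 1 ft³)
B9 (57 ft³) → storage unit 6 (remaining 18 ft³)
B10 (55 ft³) → storage unit 7 (remaining 20 ft³)
B11 (54 ft³) → storage unit 8 (remaining 21 ft³)
B12 (50 ft³) → storage unit 9 (remaining 25 ft³)
B13 (74 ft³) → storage unit 10 (remaining 1 ft³)
B14 (60 ft³) → storage unit 11 (remaining 15 ft³)
B15 (37 ft³) → storage unit 5 (remaining 4 ft³)
B16 (61 ft³) → storage unit 12 (remaining 14 ft³)
Final storage units: [19,36] [53] [45,29] [57,11] [34,37] [57] [55] [54] [50] [74] [60] [61].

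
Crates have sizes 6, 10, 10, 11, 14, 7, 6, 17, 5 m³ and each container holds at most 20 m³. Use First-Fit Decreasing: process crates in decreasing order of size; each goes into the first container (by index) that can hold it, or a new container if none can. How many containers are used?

Sorted descending: 17, 14, 11, 10, 10, 7, 6, 6, 5.
17 m³ → container 1 (remaining 3 m³)
14 m³ → container 2 (remaining 6 m³)
11 m³ → container 3 (remaining 9 m³)
10 m³ → container 4 (remaining 10 m³)
10 m³ → container 4 (remaining 0 m³)
7 m³ → container 3 (remaining 2 m³)
6 m³ → container 2 (remaining 0 m³)
6 m³ → container 5 (remaining 14 m³)
5 m³ → container 5 (remaining 9 m³)
Final containers: [17] [14,6] [11,7] [10,10] [6,5].

5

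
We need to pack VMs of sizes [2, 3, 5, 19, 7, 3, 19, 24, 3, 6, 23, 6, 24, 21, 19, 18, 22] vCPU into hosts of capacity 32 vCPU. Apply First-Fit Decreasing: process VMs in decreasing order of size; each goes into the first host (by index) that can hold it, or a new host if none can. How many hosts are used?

Sorted descending: 24, 24, 23, 22, 21, 19, 19, 19, 18, 7, 6, 6, 5, 3, 3, 3, 2.
24 vCPU → host 1 (remaining 8 vCPU)
24 vCPU → host 2 (remaining 8 vCPU)
23 vCPU → host 3 (remaining 9 vCPU)
22 vCPU → host 4 (remaining 10 vCPU)
21 vCPU → host 5 (remaining 11 vCPU)
19 vCPU → host 6 (remaining 13 vCPU)
19 vCPU → host 7 (remaining 13 vCPU)
19 vCPU → host 8 (remaining 13 vCPU)
18 vCPU → host 9 (remaining 14 vCPU)
7 vCPU → host 1 (remaining 1 vCPU)
6 vCPU → host 2 (remaining 2 vCPU)
6 vCPU → host 3 (remaining 3 vCPU)
5 vCPU → host 4 (remaining 5 vCPU)
3 vCPU → host 3 (remaining 0 vCPU)
3 vCPU → host 4 (remaining 2 vCPU)
3 vCPU → host 5 (remaining 8 vCPU)
2 vCPU → host 2 (remaining 0 vCPU)
Final hosts: [24,7] [24,6,2] [23,6,3] [22,5,3] [21,3] [19] [19] [19] [18].

9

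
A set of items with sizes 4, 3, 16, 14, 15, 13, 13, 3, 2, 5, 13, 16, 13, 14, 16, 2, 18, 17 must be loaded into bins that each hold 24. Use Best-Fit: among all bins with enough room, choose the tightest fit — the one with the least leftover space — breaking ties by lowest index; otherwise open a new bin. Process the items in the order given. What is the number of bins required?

12

Put 4 in bin 1; 20 remain.
Put 3 in bin 1; 17 remain.
Put 16 in bin 1; 1 remain.
Put 14 in bin 2; 10 remain.
Put 15 in bin 3; 9 remain.
Put 13 in bin 4; 11 remain.
Put 13 in bin 5; 11 remain.
Put 3 in bin 3; 6 remain.
Put 2 in bin 3; 4 remain.
Put 5 in bin 2; 5 remain.
Put 13 in bin 6; 11 remain.
Put 16 in bin 7; 8 remain.
Put 13 in bin 8; 11 remain.
Put 14 in bin 9; 10 remain.
Put 16 in bin 10; 8 remain.
Put 2 in bin 3; 2 remain.
Put 18 in bin 11; 6 remain.
Put 17 in bin 12; 7 remain.
Final bins: [4,3,16] [14,5] [15,3,2,2] [13] [13] [13] [16] [13] [14] [16] [18] [17].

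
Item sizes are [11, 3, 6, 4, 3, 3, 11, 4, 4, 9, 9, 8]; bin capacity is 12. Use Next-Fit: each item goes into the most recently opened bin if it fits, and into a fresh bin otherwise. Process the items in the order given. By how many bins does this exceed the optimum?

Next-Fit: [11] [3,6] [4,3,3] [11] [4,4] [9] [9] [8] → 8 bins.
Total size 75; any packing needs at least ⌈75/12⌉ = 7 bins.
An optimal packing achieves that bound: [11] [11] [9,3] [9,3] [8,4] [6,4] [4,3] → 7 bins.
Excess: 8 − 7 = 1.

1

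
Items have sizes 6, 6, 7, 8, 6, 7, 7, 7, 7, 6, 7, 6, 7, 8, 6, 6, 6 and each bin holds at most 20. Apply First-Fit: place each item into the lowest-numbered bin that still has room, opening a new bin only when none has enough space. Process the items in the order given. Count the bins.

Put 6 in bin 1; 14 remain.
Put 6 in bin 1; 8 remain.
Put 7 in bin 1; 1 remain.
Put 8 in bin 2; 12 remain.
Put 6 in bin 2; 6 remain.
Put 7 in bin 3; 13 remain.
Put 7 in bin 3; 6 remain.
Put 7 in bin 4; 13 remain.
Put 7 in bin 4; 6 remain.
Put 6 in bin 2; 0 remain.
Put 7 in bin 5; 13 remain.
Put 6 in bin 3; 0 remain.
Put 7 in bin 5; 6 remain.
Put 8 in bin 6; 12 remain.
Put 6 in bin 4; 0 remain.
Put 6 in bin 5; 0 remain.
Put 6 in bin 6; 6 remain.
Final bins: [6,6,7] [8,6,6] [7,7,6] [7,7,6] [7,7,6] [8,6].

6 bins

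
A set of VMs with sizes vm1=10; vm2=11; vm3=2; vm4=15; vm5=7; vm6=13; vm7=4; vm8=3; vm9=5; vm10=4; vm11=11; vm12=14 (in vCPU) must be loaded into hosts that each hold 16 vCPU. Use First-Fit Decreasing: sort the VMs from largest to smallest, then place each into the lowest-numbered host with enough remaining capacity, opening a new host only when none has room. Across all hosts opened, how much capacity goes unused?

13

Sorted descending: 15, 14, 13, 11, 11, 10, 7, 5, 4, 4, 3, 2.
host 1: place 15 vCPU, 1 vCPU left
host 2: place 14 vCPU, 2 vCPU left
host 3: place 13 vCPU, 3 vCPU left
host 4: place 11 vCPU, 5 vCPU left
host 5: place 11 vCPU, 5 vCPU left
host 6: place 10 vCPU, 6 vCPU left
host 7: place 7 vCPU, 9 vCPU left
host 4: place 5 vCPU, 0 vCPU left
host 5: place 4 vCPU, 1 vCPU left
host 6: place 4 vCPU, 2 vCPU left
host 3: place 3 vCPU, 0 vCPU left
host 2: place 2 vCPU, 0 vCPU left
7 hosts × 16 vCPU = 112 vCPU; used 99 vCPU; unused 13 vCPU.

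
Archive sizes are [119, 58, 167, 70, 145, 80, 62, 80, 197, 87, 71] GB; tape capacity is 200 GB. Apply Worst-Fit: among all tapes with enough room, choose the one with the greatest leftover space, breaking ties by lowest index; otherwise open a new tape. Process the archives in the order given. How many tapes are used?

7

tape 1: place 119 GB, 81 GB left
tape 1: place 58 GB, 23 GB left
tape 2: place 167 GB, 33 GB left
tape 3: place 70 GB, 130 GB left
tape 4: place 145 GB, 55 GB left
tape 3: place 80 GB, 50 GB left
tape 5: place 62 GB, 138 GB left
tape 5: place 80 GB, 58 GB left
tape 6: place 197 GB, 3 GB left
tape 7: place 87 GB, 113 GB left
tape 7: place 71 GB, 42 GB left
Final tapes: [119,58] [167] [70,80] [145] [62,80] [197] [87,71].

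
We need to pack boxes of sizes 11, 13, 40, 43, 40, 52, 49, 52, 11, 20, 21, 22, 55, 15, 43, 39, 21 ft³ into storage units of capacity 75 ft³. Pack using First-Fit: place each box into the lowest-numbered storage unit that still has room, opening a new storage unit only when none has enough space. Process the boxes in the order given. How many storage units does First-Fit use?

9

11 ft³ → storage unit 1 (remaining 64 ft³)
13 ft³ → storage unit 1 (remaining 51 ft³)
40 ft³ → storage unit 1 (remaining 11 ft³)
43 ft³ → storage unit 2 (remaining 32 ft³)
40 ft³ → storage unit 3 (remaining 35 ft³)
52 ft³ → storage unit 4 (remaining 23 ft³)
49 ft³ → storage unit 5 (remaining 26 ft³)
52 ft³ → storage unit 6 (remaining 23 ft³)
11 ft³ → storage unit 1 (remaining 0 ft³)
20 ft³ → storage unit 2 (remaining 12 ft³)
21 ft³ → storage unit 3 (remaining 14 ft³)
22 ft³ → storage unit 4 (remaining 1 ft³)
55 ft³ → storage unit 7 (remaining 20 ft³)
15 ft³ → storage unit 5 (remaining 11 ft³)
43 ft³ → storage unit 8 (remaining 32 ft³)
39 ft³ → storage unit 9 (remaining 36 ft³)
21 ft³ → storage unit 6 (remaining 2 ft³)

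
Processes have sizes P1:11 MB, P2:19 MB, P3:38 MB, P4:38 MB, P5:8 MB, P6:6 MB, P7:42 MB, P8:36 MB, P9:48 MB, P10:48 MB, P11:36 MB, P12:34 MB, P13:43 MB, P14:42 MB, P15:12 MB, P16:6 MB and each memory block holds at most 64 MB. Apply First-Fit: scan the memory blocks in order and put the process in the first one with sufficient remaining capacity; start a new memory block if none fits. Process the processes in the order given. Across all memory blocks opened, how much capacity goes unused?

P1 (11 MB) → memory block 1 (remaining 53 MB)
P2 (19 MB) → memory block 1 (remaining 34 MB)
P3 (38 MB) → memory block 2 (remaining 26 MB)
P4 (38 MB) → memory block 3 (remaining 26 MB)
P5 (8 MB) → memory block 1 (remaining 26 MB)
P6 (6 MB) → memory block 1 (remaining 20 MB)
P7 (42 MB) → memory block 4 (remaining 22 MB)
P8 (36 MB) → memory block 5 (remaining 28 MB)
P9 (48 MB) → memory block 6 (remaining 16 MB)
P10 (48 MB) → memory block 7 (remaining 16 MB)
P11 (36 MB) → memory block 8 (remaining 28 MB)
P12 (34 MB) → memory block 9 (remaining 30 MB)
P13 (43 MB) → memory block 10 (remaining 21 MB)
P14 (42 MB) → memory block 11 (remaining 22 MB)
P15 (12 MB) → memory block 1 (remaining 8 MB)
P16 (6 MB) → memory block 1 (remaining 2 MB)
11 memory blocks × 64 MB = 704 MB; used 467 MB; unused 237 MB.

237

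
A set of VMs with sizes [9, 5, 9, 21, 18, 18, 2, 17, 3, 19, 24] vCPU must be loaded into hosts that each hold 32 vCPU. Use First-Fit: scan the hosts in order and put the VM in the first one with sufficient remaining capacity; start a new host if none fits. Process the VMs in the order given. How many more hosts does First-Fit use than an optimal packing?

First-Fit: [9,5,9,2,3] [21] [18] [18] [17] [19] [24] → 7 hosts.
6 VMs exceed 16 vCPU (half the capacity), and no two of those can share a host, so at least 6 hosts are needed.
An optimal packing achieves that bound: [24,5,3] [21,9,2] [19,9] [18] [18] [17] → 6 hosts.
Excess: 7 − 6 = 1.

1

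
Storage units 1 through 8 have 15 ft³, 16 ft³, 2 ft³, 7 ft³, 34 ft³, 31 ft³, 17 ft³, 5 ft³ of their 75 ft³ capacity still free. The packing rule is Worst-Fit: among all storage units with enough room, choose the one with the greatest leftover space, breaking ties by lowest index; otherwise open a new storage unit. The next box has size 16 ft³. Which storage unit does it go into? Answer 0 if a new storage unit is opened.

5

Storage units with room: storage unit 2 (16 ft³), storage unit 5 (34 ft³), storage unit 6 (31 ft³), storage unit 7 (17 ft³).
Most room is storage unit 5 with 34 ft³ free.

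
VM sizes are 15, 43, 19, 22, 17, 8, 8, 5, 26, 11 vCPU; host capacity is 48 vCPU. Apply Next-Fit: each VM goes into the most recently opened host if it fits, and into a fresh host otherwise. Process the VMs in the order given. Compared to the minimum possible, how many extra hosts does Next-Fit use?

1

Next-Fit: [15] [43] [19,22] [17,8,8,5] [26,11] → 5 hosts.
Total size 174 vCPU; any packing needs at least ⌈174/48⌉ = 4 hosts.
An optimal packing achieves that bound: [43,5] [26,22] [19,17,11] [15,8,8] → 4 hosts.
Excess: 5 − 4 = 1.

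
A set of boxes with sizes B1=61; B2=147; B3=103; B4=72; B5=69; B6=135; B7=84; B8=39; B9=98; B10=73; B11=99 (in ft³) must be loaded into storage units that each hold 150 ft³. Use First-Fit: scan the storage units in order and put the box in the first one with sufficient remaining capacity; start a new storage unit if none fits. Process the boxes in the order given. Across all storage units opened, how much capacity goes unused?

storage unit 1: place B1 (61 ft³), 89 ft³ left
storage unit 2: place B2 (147 ft³), 3 ft³ left
storage unit 3: place B3 (103 ft³), 47 ft³ left
storage unit 1: place B4 (72 ft³), 17 ft³ left
storage unit 4: place B5 (69 ft³), 81 ft³ left
storage unit 5: place B6 (135 ft³), 15 ft³ left
storage unit 6: place B7 (84 ft³), 66 ft³ left
storage unit 3: place B8 (39 ft³), 8 ft³ left
storage unit 7: place B9 (98 ft³), 52 ft³ left
storage unit 4: place B10 (73 ft³), 8 ft³ left
storage unit 8: place B11 (99 ft³), 51 ft³ left
8 storage units × 150 ft³ = 1200 ft³; used 980 ft³; unused 220 ft³.

220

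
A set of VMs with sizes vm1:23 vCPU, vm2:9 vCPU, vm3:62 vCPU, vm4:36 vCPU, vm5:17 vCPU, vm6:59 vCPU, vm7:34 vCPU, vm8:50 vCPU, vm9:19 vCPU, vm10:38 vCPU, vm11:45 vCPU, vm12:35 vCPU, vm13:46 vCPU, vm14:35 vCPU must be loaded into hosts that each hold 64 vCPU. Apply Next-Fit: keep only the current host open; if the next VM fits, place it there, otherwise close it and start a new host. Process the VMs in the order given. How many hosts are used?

host 1: place vm1 (23 vCPU), 41 vCPU left
host 1: place vm2 (9 vCPU), 32 vCPU left
host 2: place vm3 (62 vCPU), 2 vCPU left
host 3: place vm4 (36 vCPU), 28 vCPU left
host 3: place vm5 (17 vCPU), 11 vCPU left
host 4: place vm6 (59 vCPU), 5 vCPU left
host 5: place vm7 (34 vCPU), 30 vCPU left
host 6: place vm8 (50 vCPU), 14 vCPU left
host 7: place vm9 (19 vCPU), 45 vCPU left
host 7: place vm10 (38 vCPU), 7 vCPU left
host 8: place vm11 (45 vCPU), 19 vCPU left
host 9: place vm12 (35 vCPU), 29 vCPU left
host 10: place vm13 (46 vCPU), 18 vCPU left
host 11: place vm14 (35 vCPU), 29 vCPU left
Final hosts: [23,9] [62] [36,17] [59] [34] [50] [19,38] [45] [35] [46] [35].

11 hosts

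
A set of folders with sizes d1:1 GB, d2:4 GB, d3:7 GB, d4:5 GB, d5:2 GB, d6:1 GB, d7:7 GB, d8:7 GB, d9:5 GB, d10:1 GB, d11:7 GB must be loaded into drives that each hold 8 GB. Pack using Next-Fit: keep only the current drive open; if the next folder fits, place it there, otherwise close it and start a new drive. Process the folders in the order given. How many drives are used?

7 drives

Put d1 (1 GB) in drive 1; 7 GB remain.
Put d2 (4 GB) in drive 1; 3 GB remain.
Put d3 (7 GB) in drive 2; 1 GB remain.
Put d4 (5 GB) in drive 3; 3 GB remain.
Put d5 (2 GB) in drive 3; 1 GB remain.
Put d6 (1 GB) in drive 3; 0 GB remain.
Put d7 (7 GB) in drive 4; 1 GB remain.
Put d8 (7 GB) in drive 5; 1 GB remain.
Put d9 (5 GB) in drive 6; 3 GB remain.
Put d10 (1 GB) in drive 6; 2 GB remain.
Put d11 (7 GB) in drive 7; 1 GB remain.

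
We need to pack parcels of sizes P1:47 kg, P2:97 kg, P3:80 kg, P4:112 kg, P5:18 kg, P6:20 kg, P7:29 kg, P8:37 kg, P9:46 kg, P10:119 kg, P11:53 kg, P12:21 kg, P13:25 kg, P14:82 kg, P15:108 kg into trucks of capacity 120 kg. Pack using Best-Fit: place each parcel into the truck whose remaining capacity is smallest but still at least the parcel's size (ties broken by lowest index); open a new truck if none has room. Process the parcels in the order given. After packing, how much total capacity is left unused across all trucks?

66

Put P1 (47 kg) in truck 1; 73 kg remain.
Put P2 (97 kg) in truck 2; 23 kg remain.
Put P3 (80 kg) in truck 3; 40 kg remain.
Put P4 (112 kg) in truck 4; 8 kg remain.
Put P5 (18 kg) in truck 2; 5 kg remain.
Put P6 (20 kg) in truck 3; 20 kg remain.
Put P7 (29 kg) in truck 1; 44 kg remain.
Put P8 (37 kg) in truck 1; 7 kg remain.
Put P9 (46 kg) in truck 5; 74 kg remain.
Put P10 (119 kg) in truck 6; 1 kg remain.
Put P11 (53 kg) in truck 5; 21 kg remain.
Put P12 (21 kg) in truck 5; 0 kg remain.
Put P13 (25 kg) in truck 7; 95 kg remain.
Put P14 (82 kg) in truck 7; 13 kg remain.
Put P15 (108 kg) in truck 8; 12 kg remain.
8 trucks × 120 kg = 960 kg; used 894 kg; unused 66 kg.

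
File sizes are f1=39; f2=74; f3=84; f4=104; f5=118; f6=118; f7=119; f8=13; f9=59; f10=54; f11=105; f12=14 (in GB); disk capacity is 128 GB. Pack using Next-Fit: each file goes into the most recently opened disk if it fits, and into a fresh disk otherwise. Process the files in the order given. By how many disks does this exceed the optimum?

0

Next-Fit: [39,74] [84] [104] [118] [118] [119] [13,59,54] [105,14] → 8 disks.
Total size 901 GB; any packing needs at least ⌈901/128⌉ = 8 disks.
So 8 is already optimal.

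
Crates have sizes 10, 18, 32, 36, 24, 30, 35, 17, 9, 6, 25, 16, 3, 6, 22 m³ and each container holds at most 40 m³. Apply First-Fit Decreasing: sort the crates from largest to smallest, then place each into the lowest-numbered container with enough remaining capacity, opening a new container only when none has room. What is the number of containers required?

8

Sorted descending: 36, 35, 32, 30, 25, 24, 22, 18, 17, 16, 10, 9, 6, 6, 3.
Put 36 m³ in container 1; 4 m³ remain.
Put 35 m³ in container 2; 5 m³ remain.
Put 32 m³ in container 3; 8 m³ remain.
Put 30 m³ in container 4; 10 m³ remain.
Put 25 m³ in container 5; 15 m³ remain.
Put 24 m³ in container 6; 16 m³ remain.
Put 22 m³ in container 7; 18 m³ remain.
Put 18 m³ in container 7; 0 m³ remain.
Put 17 m³ in container 8; 23 m³ remain.
Put 16 m³ in container 6; 0 m³ remain.
Put 10 m³ in container 4; 0 m³ remain.
Put 9 m³ in container 5; 6 m³ remain.
Put 6 m³ in container 3; 2 m³ remain.
Put 6 m³ in container 5; 0 m³ remain.
Put 3 m³ in container 1; 1 m³ remain.
Final containers: [36,3] [35] [32,6] [30,10] [25,9,6] [24,16] [22,18] [17].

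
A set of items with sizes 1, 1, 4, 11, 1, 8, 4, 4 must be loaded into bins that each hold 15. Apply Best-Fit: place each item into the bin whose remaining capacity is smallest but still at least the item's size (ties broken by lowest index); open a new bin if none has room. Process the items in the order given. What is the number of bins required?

bin 1: place 1, 14 left
bin 1: place 1, 13 left
bin 1: place 4, 9 left
bin 2: place 11, 4 left
bin 2: place 1, 3 left
bin 1: place 8, 1 left
bin 3: place 4, 11 left
bin 3: place 4, 7 left

3 bins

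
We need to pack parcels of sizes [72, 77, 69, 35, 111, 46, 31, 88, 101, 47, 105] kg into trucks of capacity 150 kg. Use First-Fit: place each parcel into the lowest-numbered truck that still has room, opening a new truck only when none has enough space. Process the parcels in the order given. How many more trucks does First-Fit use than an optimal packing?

First-Fit: [72,77] [69,35,46] [111,31] [88,47] [101] [105] → 6 trucks.
Total size 782 kg; any packing needs at least ⌈782/150⌉ = 6 trucks.
So 6 is already optimal.

0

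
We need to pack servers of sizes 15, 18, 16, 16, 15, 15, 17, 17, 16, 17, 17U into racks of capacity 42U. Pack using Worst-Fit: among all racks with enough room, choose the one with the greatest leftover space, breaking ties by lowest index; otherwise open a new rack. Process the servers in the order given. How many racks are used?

6

rack 1: place 15U, 27U left
rack 1: place 18U, 9U left
rack 2: place 16U, 26U left
rack 2: place 16U, 10U left
rack 3: place 15U, 27U left
rack 3: place 15U, 12U left
rack 4: place 17U, 25U left
rack 4: place 17U, 8U left
rack 5: place 16U, 26U left
rack 5: place 17U, 9U left
rack 6: place 17U, 25U left
Final racks: [15,18] [16,16] [15,15] [17,17] [16,17] [17].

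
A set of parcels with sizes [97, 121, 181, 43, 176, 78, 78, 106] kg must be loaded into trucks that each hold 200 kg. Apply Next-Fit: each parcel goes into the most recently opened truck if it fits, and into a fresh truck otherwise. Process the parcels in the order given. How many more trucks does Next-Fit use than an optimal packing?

2

Next-Fit: [97] [121] [181] [43] [176] [78,78] [106] → 7 trucks.
Total size 880 kg; any packing needs at least ⌈880/200⌉ = 5 trucks.
An optimal packing achieves that bound: [181] [176] [121,78] [106,78] [97,43] → 5 trucks.
Excess: 7 − 5 = 2.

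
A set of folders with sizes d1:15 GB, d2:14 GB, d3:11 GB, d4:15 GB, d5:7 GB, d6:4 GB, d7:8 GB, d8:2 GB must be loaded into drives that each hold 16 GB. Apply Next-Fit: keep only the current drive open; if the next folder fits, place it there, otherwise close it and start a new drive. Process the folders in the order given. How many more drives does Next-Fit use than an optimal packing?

1

Next-Fit: [15] [14] [11] [15] [7,4] [8,2] → 6 drives.
Total size 76 GB; any packing needs at least ⌈76/16⌉ = 5 drives.
An optimal packing achieves that bound: [15] [15] [14,2] [11,4] [8,7] → 5 drives.
Excess: 6 − 5 = 1.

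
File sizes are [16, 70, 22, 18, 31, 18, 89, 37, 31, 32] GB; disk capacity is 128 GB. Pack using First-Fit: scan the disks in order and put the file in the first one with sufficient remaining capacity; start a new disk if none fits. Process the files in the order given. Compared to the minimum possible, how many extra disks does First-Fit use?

0

First-Fit: [16,70,22,18] [31,18,37,31] [89,32] → 3 disks.
Total size 364 GB; any packing needs at least ⌈364/128⌉ = 3 disks.
So 3 is already optimal.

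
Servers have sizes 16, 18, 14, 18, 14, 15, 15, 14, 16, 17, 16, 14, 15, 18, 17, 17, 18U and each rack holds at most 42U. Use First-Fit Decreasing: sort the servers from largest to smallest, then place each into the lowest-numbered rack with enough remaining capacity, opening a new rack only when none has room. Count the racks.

8

Sorted descending: 18, 18, 18, 18, 17, 17, 17, 16, 16, 16, 15, 15, 15, 14, 14, 14, 14.
Put 18U in rack 1; 24U remain.
Put 18U in rack 1; 6U remain.
Put 18U in rack 2; 24U remain.
Put 18U in rack 2; 6U remain.
Put 17U in rack 3; 25U remain.
Put 17U in rack 3; 8U remain.
Put 17U in rack 4; 25U remain.
Put 16U in rack 4; 9U remain.
Put 16U in rack 5; 26U remain.
Put 16U in rack 5; 10U remain.
Put 15U in rack 6; 27U remain.
Put 15U in rack 6; 12U remain.
Put 15U in rack 7; 27U remain.
Put 14U in rack 7; 13U remain.
Put 14U in rack 8; 28U remain.
Put 14U in rack 8; 14U remain.
Put 14U in rack 8; 0U remain.
Final racks: [18,18] [18,18] [17,17] [17,16] [16,16] [15,15] [15,14] [14,14,14].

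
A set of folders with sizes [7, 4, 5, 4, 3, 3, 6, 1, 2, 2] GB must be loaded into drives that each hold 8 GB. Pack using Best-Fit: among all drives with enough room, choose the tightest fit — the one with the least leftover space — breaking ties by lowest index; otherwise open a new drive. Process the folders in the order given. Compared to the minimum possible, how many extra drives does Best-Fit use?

0

Best-Fit: [7,1] [4,4] [5,3] [3,2] [6,2] → 5 drives.
Total size 37 GB; any packing needs at least ⌈37/8⌉ = 5 drives.
So 5 is already optimal.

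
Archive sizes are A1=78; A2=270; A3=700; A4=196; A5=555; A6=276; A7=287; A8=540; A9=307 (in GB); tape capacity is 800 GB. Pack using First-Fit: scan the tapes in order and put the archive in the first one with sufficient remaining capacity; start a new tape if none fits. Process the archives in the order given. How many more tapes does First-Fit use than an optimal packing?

1

First-Fit: [78,270,196] [700] [555] [276,287] [540] [307] → 6 tapes.
Total size 3209 GB; any packing needs at least ⌈3209/800⌉ = 5 tapes.
An optimal packing achieves that bound: [700,78] [555,196] [540] [307,287] [276,270] → 5 tapes.
Excess: 6 − 5 = 1.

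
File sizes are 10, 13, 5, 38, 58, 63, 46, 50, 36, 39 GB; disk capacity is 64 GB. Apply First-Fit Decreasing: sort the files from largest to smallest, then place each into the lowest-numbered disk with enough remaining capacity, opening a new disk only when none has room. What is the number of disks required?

Sorted descending: 63, 58, 50, 46, 39, 38, 36, 13, 10, 5.
63 GB → disk 1 (remaining 1 GB)
58 GB → disk 2 (remaining 6 GB)
50 GB → disk 3 (remaining 14 GB)
46 GB → disk 4 (remaining 18 GB)
39 GB → disk 5 (remaining 25 GB)
38 GB → disk 6 (remaining 26 GB)
36 GB → disk 7 (remaining 28 GB)
13 GB → disk 3 (remaining 1 GB)
10 GB → disk 4 (remaining 8 GB)
5 GB → disk 2 (remaining 1 GB)
Final disks: [63] [58,5] [50,13] [46,10] [39] [38] [36].

7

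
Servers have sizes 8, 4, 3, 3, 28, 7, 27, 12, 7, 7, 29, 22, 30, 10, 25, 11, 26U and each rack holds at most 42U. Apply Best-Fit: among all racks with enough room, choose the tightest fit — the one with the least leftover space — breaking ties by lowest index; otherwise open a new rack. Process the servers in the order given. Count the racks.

8

Put 8U in rack 1; 34U remain.
Put 4U in rack 1; 30U remain.
Put 3U in rack 1; 27U remain.
Put 3U in rack 1; 24U remain.
Put 28U in rack 2; 14U remain.
Put 7U in rack 2; 7U remain.
Put 27U in rack 3; 15U remain.
Put 12U in rack 3; 3U remain.
Put 7U in rack 2; 0U remain.
Put 7U in rack 1; 17U remain.
Put 29U in rack 4; 13U remain.
Put 22U in rack 5; 20U remain.
Put 30U in rack 6; 12U remain.
Put 10U in rack 6; 2U remain.
Put 25U in rack 7; 17U remain.
Put 11U in rack 4; 2U remain.
Put 26U in rack 8; 16U remain.
Final racks: [8,4,3,3,7] [28,7,7] [27,12] [29,11] [22] [30,10] [25] [26].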